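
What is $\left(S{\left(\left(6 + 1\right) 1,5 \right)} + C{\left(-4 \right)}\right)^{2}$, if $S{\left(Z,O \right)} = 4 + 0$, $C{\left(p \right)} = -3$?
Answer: $1$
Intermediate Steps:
$S{\left(Z,O \right)} = 4$
$\left(S{\left(\left(6 + 1\right) 1,5 \right)} + C{\left(-4 \right)}\right)^{2} = \left(4 - 3\right)^{2} = 1^{2} = 1$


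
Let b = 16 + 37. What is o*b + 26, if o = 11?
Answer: 609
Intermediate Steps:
b = 53
o*b + 26 = 11*53 + 26 = 583 + 26 = 609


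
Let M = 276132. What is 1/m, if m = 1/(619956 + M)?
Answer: 896088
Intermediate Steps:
m = 1/896088 (m = 1/(619956 + 276132) = 1/896088 ≈ 1.1160e-6)
1/m = 1/(1/896088) = 896088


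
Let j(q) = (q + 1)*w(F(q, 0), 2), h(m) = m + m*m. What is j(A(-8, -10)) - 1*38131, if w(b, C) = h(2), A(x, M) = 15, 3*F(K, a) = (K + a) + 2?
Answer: -38035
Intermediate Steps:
F(K, a) = 2/3 + K/3 + a/3 (F(K, a) = ((K + a) + 2)/3 = (2 + K + a)/3 = 2/3 + K/3 + a/3)
h(m) = m + m**2
w(b, C) = 6 (w(b, C) = 2*(1 + 2) = 2*3 = 6)
j(q) = 6 + 6*q (j(q) = (q + 1)*6 = (1 + q)*6 = 6 + 6*q)
j(A(-8, -10)) - 1*38131 = (6 + 6*15) - 1*38131 = (6 + 90) - 38131 = 96 - 38131 = -38035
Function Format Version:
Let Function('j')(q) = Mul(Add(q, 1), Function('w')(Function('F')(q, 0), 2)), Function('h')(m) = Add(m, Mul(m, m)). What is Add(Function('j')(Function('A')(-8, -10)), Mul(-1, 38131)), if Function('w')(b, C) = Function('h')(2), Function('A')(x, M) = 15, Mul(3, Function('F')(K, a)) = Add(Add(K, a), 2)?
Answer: -38035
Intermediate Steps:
Function('F')(K, a) = Add(Rational(2, 3), Mul(Rational(1, 3), K), Mul(Rational(1, 3), a)) (Function('F')(K, a) = Mul(Rational(1, 3), Add(Add(K, a), 2)) = Mul(Rational(1, 3), Add(2, K, a)) = Add(Rational(2, 3), Mul(Rational(1, 3), K), Mul(Rational(1, 3), a)))
Function('h')(m) = Add(m, Pow(m, 2))
Function('w')(b, C) = 6 (Function('w')(b, C) = Mul(2, Add(1, 2)) = Mul(2, 3) = 6)
Function('j')(q) = Add(6, Mul(6, q)) (Function('j')(q) = Mul(Add(q, 1), 6) = Mul(Add(1, q), 6) = Add(6, Mul(6, q)))
Add(Function('j')(Function('A')(-8, -10)), Mul(-1, 38131)) = Add(Add(6, Mul(6, 15)), Mul(-1, 38131)) = Add(Add(6, 90), -38131) = Add(96, -38131) = -38035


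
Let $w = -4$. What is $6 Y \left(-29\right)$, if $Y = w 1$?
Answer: $696$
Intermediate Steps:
$Y = -4$ ($Y = \left(-4\right) 1 = -4$)
$6 Y \left(-29\right) = 6 \left(-4\right) \left(-29\right) = \left(-24\right) \left(-29\right) = 696$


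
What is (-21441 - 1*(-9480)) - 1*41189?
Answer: -53150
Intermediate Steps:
(-21441 - 1*(-9480)) - 1*41189 = (-21441 + 9480) - 41189 = -11961 - 41189 = -53150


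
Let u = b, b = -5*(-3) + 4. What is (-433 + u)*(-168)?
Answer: 69552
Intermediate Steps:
b = 19 (b = 15 + 4 = 19)
u = 19
(-433 + u)*(-168) = (-433 + 19)*(-168) = -414*(-168) = 69552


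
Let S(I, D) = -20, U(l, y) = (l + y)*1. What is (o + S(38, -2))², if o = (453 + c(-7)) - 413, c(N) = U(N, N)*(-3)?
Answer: 3844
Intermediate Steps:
U(l, y) = l + y
c(N) = -6*N (c(N) = (N + N)*(-3) = (2*N)*(-3) = -6*N)
o = 82 (o = (453 - 6*(-7)) - 413 = (453 + 42) - 413 = 495 - 413 = 82)
(o + S(38, -2))² = (82 - 20)² = 62² = 3844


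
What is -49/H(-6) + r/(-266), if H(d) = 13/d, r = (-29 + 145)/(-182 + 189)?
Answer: 272960/12103 ≈ 22.553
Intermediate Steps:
r = 116/7 ≈ 16.571
-49/H(-6) + r/(-266) = -49/(13/(-6)) + (116/7)/(-266) = -49/(13*(-⅙)) + (116/7)*(-1/266) = -49/(-13/6) - 58/931 = -49*(-6/13) - 58/931 = 294/13 - 58/931 = 272960/12103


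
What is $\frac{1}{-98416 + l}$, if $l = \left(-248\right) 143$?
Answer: $- \frac{1}{133880} \approx -7.4694 \cdot 10^{-6}$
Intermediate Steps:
$l = -35464$
$\frac{1}{-98416 + l} = \frac{1}{-98416 - 35464} = \frac{1}{-133880} = - \frac{1}{133880}$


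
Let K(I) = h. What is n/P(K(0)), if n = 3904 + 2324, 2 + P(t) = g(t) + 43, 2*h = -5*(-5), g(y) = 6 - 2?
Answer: 692/5 ≈ 138.40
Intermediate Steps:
g(y) = 4
h = 25/2 (h = (-5*(-5))/2 = (½)*25 = 25/2 ≈ 12.500)
K(I) = 25/2
P(t) = 45 (P(t) = -2 + (4 + 43) = -2 + 47 = 45)
n = 6228
n/P(K(0)) = 6228/45 = 6228*(1/45) = 692/5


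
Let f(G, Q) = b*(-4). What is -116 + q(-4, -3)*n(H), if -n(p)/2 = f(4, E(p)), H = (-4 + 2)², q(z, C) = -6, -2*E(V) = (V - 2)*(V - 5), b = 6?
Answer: -404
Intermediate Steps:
E(V) = -(-5 + V)*(-2 + V)/2 (E(V) = -(V - 2)*(V - 5)/2 = -(-2 + V)*(-5 + V)/2 = -(-5 + V)*(-2 + V)/2)
H = 4 (H = (-2)² = 4)
f(G, Q) = -24 (f(G, Q) = 6*(-4) = -24)
n(p) = 48 (n(p) = -2*(-24) = 48)
-116 + q(-4, -3)*n(H) = -116 - 6*48 = -116 - 288 = -404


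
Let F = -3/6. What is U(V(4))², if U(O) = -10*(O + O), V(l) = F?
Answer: 100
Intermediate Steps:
F = -½ (F = -3*⅙ = -½ ≈ -0.50000)
V(l) = -½
U(O) = -20*O
U(V(4))² = (-20*(-½))² = 10² = 100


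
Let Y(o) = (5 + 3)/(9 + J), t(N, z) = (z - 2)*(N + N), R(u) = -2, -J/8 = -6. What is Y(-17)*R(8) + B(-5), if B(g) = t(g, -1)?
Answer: 1694/57 ≈ 29.719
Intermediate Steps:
J = 48 (J = -8*(-6) = 48)
t(N, z) = 2*N*(-2 + z) (t(N, z) = (-2 + z)*(2*N) = 2*N*(-2 + z))
Y(o) = 8/57 (Y(o) = (5 + 3)/(9 + 48) = 8/57)
B(g) = -6*g (B(g) = 2*g*(-2 - 1) = 2*g*(-3) = -6*g)
Y(-17)*R(8) + B(-5) = (8/57)*(-2) - 6*(-5) = -16/57 + 30 = 1694/57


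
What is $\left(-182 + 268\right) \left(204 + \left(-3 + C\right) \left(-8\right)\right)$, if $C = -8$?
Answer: $25112$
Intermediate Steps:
$\left(-182 + 268\right) \left(204 + \left(-3 + C\right) \left(-8\right)\right) = \left(-182 + 268\right) \left(204 + \left(-3 - 8\right) \left(-8\right)\right) = 86 \left(204 - -88\right) = 86 \left(204 + 88\right) = 86 \cdot 292 = 25112$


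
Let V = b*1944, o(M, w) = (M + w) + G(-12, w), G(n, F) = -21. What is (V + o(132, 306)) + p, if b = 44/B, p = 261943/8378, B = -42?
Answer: -93147785/58646 ≈ -1588.3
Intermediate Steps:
o(M, w) = -21 + M + w (o(M, w) = (M + w) - 21 = -21 + M + w)
p = 261943/8378 (p = 261943*(1/8378) = 261943/8378 ≈ 31.266)
b = -22/21 (b = 44/(-42) = 44*(-1/42) = -22/21 ≈ -1.0476)
V = -14256/7 (V = -22/21*1944 = -14256/7 ≈ -2036.6)
(V + o(132, 306)) + p = (-14256/7 + (-21 + 132 + 306)) + 261943/8378 = (-14256/7 + 417) + 261943/8378 = -11337/7 + 261943/8378 = -93147785/58646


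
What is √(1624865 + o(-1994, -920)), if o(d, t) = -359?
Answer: √1624506 ≈ 1274.6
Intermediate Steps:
√(1624865 + o(-1994, -920)) = √(1624865 - 359) = √1624506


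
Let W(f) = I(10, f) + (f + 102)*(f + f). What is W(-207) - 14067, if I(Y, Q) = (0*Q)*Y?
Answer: 29403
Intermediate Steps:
I(Y, Q) = 0 (I(Y, Q) = 0*Y = 0)
W(f) = 2*f*(102 + f) (W(f) = 0 + (f + 102)*(f + f) = 0 + (102 + f)*(2*f) = 0 + 2*f*(102 + f) = 2*f*(102 + f))
W(-207) - 14067 = 2*(-207)*(102 - 207) - 14067 = 2*(-207)*(-105) - 14067 = 43470 - 14067 = 29403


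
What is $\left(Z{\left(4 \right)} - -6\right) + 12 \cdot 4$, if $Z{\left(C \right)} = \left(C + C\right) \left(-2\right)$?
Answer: $38$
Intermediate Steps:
$Z{\left(C \right)} = - 4 C$ ($Z{\left(C \right)} = 2 C \left(-2\right) = - 4 C$)
$\left(Z{\left(4 \right)} - -6\right) + 12 \cdot 4 = \left(\left(-4\right) 4 - -6\right) + 12 \cdot 4 = \left(-16 + 6\right) + 48 = -10 + 48 = 38$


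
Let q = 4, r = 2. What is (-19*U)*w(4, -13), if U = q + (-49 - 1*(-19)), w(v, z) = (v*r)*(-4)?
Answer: -15808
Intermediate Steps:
w(v, z) = -8*v (w(v, z) = (v*2)*(-4) = (2*v)*(-4) = -8*v)
U = -26 (U = 4 + (-49 - 1*(-19)) = 4 + (-49 + 19) = 4 - 30 = -26)
(-19*U)*w(4, -13) = (-19*(-26))*(-8*4) = 494*(-32) = -15808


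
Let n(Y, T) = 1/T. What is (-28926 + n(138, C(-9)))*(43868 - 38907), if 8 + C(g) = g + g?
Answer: -3731053997/26 ≈ -1.4350e+8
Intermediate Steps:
C(g) = -8 + 2*g (C(g) = -8 + (g + g) = -8 + 2*g)
(-28926 + n(138, C(-9)))*(43868 - 38907) = (-28926 + 1/(-8 + 2*(-9)))*(43868 - 38907) = (-28926 + 1/(-8 - 18))*4961 = (-28926 + 1/(-26))*4961 = (-28926 - 1/26)*4961 = -752077/26*4961 = -3731053997/26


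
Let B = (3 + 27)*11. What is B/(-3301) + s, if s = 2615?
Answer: 8631785/3301 ≈ 2614.9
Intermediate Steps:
B = 330 (B = 30*11 = 330)
B/(-3301) + s = 330/(-3301) + 2615 = 330*(-1/3301) + 2615 = -330/3301 + 2615 = 8631785/3301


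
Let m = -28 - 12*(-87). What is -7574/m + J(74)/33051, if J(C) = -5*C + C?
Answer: -125314505/16789908 ≈ -7.4637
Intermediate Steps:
J(C) = -4*C
m = 1016 (m = -28 + 1044 = 1016)
-7574/m + J(74)/33051 = -7574/1016 - 4*74/33051 = -7574*1/1016 - 296*1/33051 = -3787/508 - 296/33051 = -125314505/16789908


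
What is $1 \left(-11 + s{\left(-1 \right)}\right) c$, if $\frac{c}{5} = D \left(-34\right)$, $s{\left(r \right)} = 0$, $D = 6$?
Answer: $11220$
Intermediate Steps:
$c = -1020$ ($c = 5 \cdot 6 \left(-34\right) = 5 \left(-204\right) = -1020$)
$1 \left(-11 + s{\left(-1 \right)}\right) c = 1 \left(-11 + 0\right) \left(-1020\right) = 1 \left(-11\right) \left(-1020\right) = \left(-11\right) \left(-1020\right) = 11220$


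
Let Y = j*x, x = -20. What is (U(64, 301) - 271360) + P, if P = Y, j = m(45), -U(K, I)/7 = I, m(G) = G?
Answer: -274367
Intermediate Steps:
U(K, I) = -7*I
j = 45
Y = -900 (Y = 45*(-20) = -900)
P = -900
(U(64, 301) - 271360) + P = (-7*301 - 271360) - 900 = (-2107 - 271360) - 900 = -273467 - 900 = -274367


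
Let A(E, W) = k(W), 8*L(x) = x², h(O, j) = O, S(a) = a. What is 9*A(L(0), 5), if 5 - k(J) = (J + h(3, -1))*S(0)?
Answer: 45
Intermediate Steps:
k(J) = 5 (k(J) = 5 - (J + 3)*0 = 5 - (3 + J)*0 = 5 - 1*0 = 5 + 0 = 5)
L(x) = x²/8
A(E, W) = 5
9*A(L(0), 5) = 9*5 = 45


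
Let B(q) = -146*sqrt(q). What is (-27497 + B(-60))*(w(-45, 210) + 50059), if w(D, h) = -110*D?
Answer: -1512582473 - 16062628*I*sqrt(15) ≈ -1.5126e+9 - 6.221e+7*I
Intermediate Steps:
(-27497 + B(-60))*(w(-45, 210) + 50059) = (-27497 - 292*I*sqrt(15))*(-110*(-45) + 50059) = (-27497 - 292*I*sqrt(15))*(4950 + 50059) = (-27497 - 292*I*sqrt(15))*55009 = -1512582473 - 16062628*I*sqrt(15)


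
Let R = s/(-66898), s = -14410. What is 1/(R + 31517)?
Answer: 33449/1054219338 ≈ 3.1729e-5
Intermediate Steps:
R = 7205/33449 (R = -14410/(-66898) = -14410*(-1/66898) = 7205/33449 ≈ 0.21540)
1/(R + 31517) = 1/(7205/33449 + 31517) = 1/(1054219338/33449) = 33449/1054219338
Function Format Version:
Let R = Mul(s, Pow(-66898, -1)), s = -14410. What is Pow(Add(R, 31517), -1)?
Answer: Rational(33449, 1054219338) ≈ 3.1729e-5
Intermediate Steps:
R = Rational(7205, 33449) (R = Mul(-14410, Pow(-66898, -1)) = Mul(-14410, Rational(-1, 66898)) = Rational(7205, 33449) ≈ 0.21540)
Pow(Add(R, 31517), -1) = Pow(Add(Rational(7205, 33449), 31517), -1) = Pow(Rational(1054219338, 33449), -1) = Rational(33449, 1054219338)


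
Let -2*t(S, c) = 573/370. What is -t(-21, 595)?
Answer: 573/740 ≈ 0.77432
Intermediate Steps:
t(S, c) = -573/740 (t(S, c) = -573/(2*370) = -½*573/370 = -573/740)
-t(-21, 595) = -1*(-573/740) = 573/740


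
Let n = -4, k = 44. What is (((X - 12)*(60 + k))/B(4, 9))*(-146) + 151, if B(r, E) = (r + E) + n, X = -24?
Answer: 60887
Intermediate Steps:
B(r, E) = -4 + E + r (B(r, E) = (r + E) - 4 = (E + r) - 4 = -4 + E + r)
(((X - 12)*(60 + k))/B(4, 9))*(-146) + 151 = (((-24 - 12)*(60 + 44))/(-4 + 9 + 4))*(-146) + 151 = (-36*104/9)*(-146) + 151 = -3744*⅑*(-146) + 151 = -416*(-146) + 151 = 60736 + 151 = 60887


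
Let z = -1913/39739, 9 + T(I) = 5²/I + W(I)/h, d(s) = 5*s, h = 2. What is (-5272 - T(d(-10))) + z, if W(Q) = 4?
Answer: -418415757/79478 ≈ -5264.5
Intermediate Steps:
T(I) = -7 + 25/I (T(I) = -9 + (5²/I + 4/2) = -9 + (25/I + 4*(½)) = -9 + (25/I + 2) = -9 + (2 + 25/I) = -7 + 25/I)
z = -1913/39739 (z = -1913*1/39739 = -1913/39739 ≈ -0.048139)
(-5272 - T(d(-10))) + z = (-5272 - (-7 + 25/((5*(-10))))) - 1913/39739 = (-5272 - (-7 + 25/(-50))) - 1913/39739 = (-5272 - (-7 + 25*(-1/50))) - 1913/39739 = (-5272 - (-7 - ½)) - 1913/39739 = (-5272 - 1*(-15/2)) - 1913/39739 = (-5272 + 15/2) - 1913/39739 = -10529/2 - 1913/39739 = -418415757/79478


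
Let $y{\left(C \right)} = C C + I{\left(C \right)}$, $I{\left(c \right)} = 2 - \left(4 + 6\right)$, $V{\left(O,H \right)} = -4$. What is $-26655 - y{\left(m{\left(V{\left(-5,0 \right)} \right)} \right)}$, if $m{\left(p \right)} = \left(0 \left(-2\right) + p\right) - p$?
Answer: $-26647$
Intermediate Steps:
$m{\left(p \right)} = 0$ ($m{\left(p \right)} = \left(0 + p\right) - p = p - p = 0$)
$I{\left(c \right)} = -8$ ($I{\left(c \right)} = 2 - 10 = -8$)
$y{\left(C \right)} = -8 + C^{2}$ ($y{\left(C \right)} = C C - 8 = C^{2} - 8 = -8 + C^{2}$)
$-26655 - y{\left(m{\left(V{\left(-5,0 \right)} \right)} \right)} = -26655 - \left(-8 + 0^{2}\right) = -26655 - \left(-8 + 0\right) = -26655 - -8 = -26655 + 8 = -26647$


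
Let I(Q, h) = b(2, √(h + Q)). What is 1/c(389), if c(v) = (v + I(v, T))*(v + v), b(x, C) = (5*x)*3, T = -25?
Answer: 1/325982 ≈ 3.0677e-6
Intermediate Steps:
b(x, C) = 15*x
I(Q, h) = 30 (I(Q, h) = 15*2 = 30)
c(v) = 2*v*(30 + v) (c(v) = (v + 30)*(v + v) = (30 + v)*(2*v) = 2*v*(30 + v))
1/c(389) = 1/(2*389*(30 + 389)) = 1/(2*389*419) = 1/325982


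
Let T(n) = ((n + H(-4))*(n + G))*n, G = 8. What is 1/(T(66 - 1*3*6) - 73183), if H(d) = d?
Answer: 1/45089 ≈ 2.2178e-5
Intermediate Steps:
T(n) = n*(-4 + n)*(8 + n) (T(n) = ((n - 4)*(n + 8))*n = ((-4 + n)*(8 + n))*n = n*(-4 + n)*(8 + n))
1/(T(66 - 1*3*6) - 73183) = 1/((66 - 1*3*6)*(-32 + (66 - 1*3*6)² + 4*(66 - 1*3*6)) - 73183) = 1/((66 - 3*6)*(-32 + (66 - 3*6)² + 4*(66 - 3*6)) - 73183) = 1/((66 - 18)*(-32 + (66 - 18)² + 4*(66 - 18)) - 73183) = 1/(48*(-32 + 48² + 4*48) - 73183) = 1/(48*(-32 + 2304 + 192) - 73183) = 1/(48*2464 - 73183) = 1/(118272 - 73183) = 1/45089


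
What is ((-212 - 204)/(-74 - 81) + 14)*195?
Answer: 100854/31 ≈ 3253.4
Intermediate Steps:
((-212 - 204)/(-74 - 81) + 14)*195 = (-416/(-155) + 14)*195 = (-416*(-1/155) + 14)*195 = (416/155 + 14)*195 = (2586/155)*195 = 100854/31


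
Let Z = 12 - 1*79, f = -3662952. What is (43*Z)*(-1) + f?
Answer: -3660071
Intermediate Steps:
Z = -67 (Z = 12 - 79 = -67)
(43*Z)*(-1) + f = (43*(-67))*(-1) - 3662952 = -2881*(-1) - 3662952 = 2881 - 3662952 = -3660071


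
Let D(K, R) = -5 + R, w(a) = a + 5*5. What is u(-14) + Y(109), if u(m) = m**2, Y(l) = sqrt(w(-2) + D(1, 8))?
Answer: 196 + sqrt(26) ≈ 201.10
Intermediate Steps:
w(a) = 25 + a (w(a) = a + 25 = 25 + a)
Y(l) = sqrt(26) (Y(l) = sqrt((25 - 2) + (-5 + 8)) = sqrt(23 + 3) = sqrt(26))
u(-14) + Y(109) = (-14)**2 + sqrt(26) = 196 + sqrt(26)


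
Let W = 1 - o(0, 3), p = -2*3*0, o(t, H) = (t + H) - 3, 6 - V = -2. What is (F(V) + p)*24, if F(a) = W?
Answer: 24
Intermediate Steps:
V = 8 (V = 6 - 1*(-2) = 6 + 2 = 8)
o(t, H) = -3 + H + t (o(t, H) = (H + t) - 3 = -3 + H + t)
p = 0 (p = -6*0 = 0)
W = 1 (W = 1 - (-3 + 3 + 0) = 1 - 1*0 = 1 + 0 = 1)
F(a) = 1
(F(V) + p)*24 = (1 + 0)*24 = 1*24 = 24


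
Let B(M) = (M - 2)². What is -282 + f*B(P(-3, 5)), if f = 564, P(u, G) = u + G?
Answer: -282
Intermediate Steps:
P(u, G) = G + u
B(M) = (-2 + M)²
-282 + f*B(P(-3, 5)) = -282 + 564*(-2 + (5 - 3))² = -282 + 564*(-2 + 2)² = -282 + 564*0² = -282 + 564*0 = -282 + 0 = -282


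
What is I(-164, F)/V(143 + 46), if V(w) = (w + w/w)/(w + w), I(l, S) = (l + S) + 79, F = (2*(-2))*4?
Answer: -19089/95 ≈ -200.94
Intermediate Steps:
F = -16 (F = -4*4 = -16)
I(l, S) = 79 + S + l (I(l, S) = (S + l) + 79 = 79 + S + l)
V(w) = (1 + w)/(2*w) (V(w) = (w + 1)/((2*w)) = (1 + w)*(1/(2*w)) = (1 + w)/(2*w))
I(-164, F)/V(143 + 46) = (79 - 16 - 164)/(((1 + (143 + 46))/(2*(143 + 46)))) = -101*378/(1 + 189) = -101/((½)*(1/189)*190) = -101/95/189 = -101*189/95 = -19089/95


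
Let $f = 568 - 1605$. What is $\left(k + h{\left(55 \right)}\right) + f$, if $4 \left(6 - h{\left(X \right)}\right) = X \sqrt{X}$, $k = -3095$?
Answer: $-4126 - \frac{55 \sqrt{55}}{4} \approx -4228.0$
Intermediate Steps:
$h{\left(X \right)} = 6 - \frac{X^{\frac{3}{2}}}{4}$ ($h{\left(X \right)} = 6 - \frac{X \sqrt{X}}{4} = 6 - \frac{X^{\frac{3}{2}}}{4}$)
$f = -1037$
$\left(k + h{\left(55 \right)}\right) + f = \left(-3095 + \left(6 - \frac{55^{\frac{3}{2}}}{4}\right)\right) - 1037 = \left(-3095 + \left(6 - \frac{55 \sqrt{55}}{4}\right)\right) - 1037 = \left(-3089 - \frac{55 \sqrt{55}}{4}\right) - 1037 = -4126 - \frac{55 \sqrt{55}}{4}$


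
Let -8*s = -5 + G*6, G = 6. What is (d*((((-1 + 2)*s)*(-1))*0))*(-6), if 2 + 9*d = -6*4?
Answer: 0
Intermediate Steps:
s = -31/8 (s = -(-5 + 6*6)/8 = -(-5 + 36)/8 = -1/8*31 = -31/8 ≈ -3.8750)
d = -26/9 (d = -2/9 + (-6*4)/9 = -2/9 + (1/9)*(-24) = -2/9 - 8/3 = -26/9 ≈ -2.8889)
(d*((((-1 + 2)*s)*(-1))*0))*(-6) = -26*((-1 + 2)*(-31/8))*(-1)*0/9*(-6) = -26*(1*(-31/8))*(-1)*0/9*(-6) = -26*(-31/8*(-1))*0/9*(-6) = -403*0/36*(-6) = -26/9*0*(-6) = 0*(-6) = 0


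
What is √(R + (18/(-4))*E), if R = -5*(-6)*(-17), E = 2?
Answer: I*√519 ≈ 22.782*I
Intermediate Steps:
R = -510 (R = 30*(-17) = -510)
√(R + (18/(-4))*E) = √(-510 + (18/(-4))*2) = √(-510 + (18*(-¼))*2) = √(-510 - 9/2*2) = √(-510 - 9) = √(-519) = I*√519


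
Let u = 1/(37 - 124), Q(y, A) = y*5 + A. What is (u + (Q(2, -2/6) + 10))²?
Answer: 324900/841 ≈ 386.33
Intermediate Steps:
Q(y, A) = A + 5*y (Q(y, A) = 5*y + A = A + 5*y)
u = -1/87 (u = 1/(-87) = -1/87 ≈ -0.011494)
(u + (Q(2, -2/6) + 10))² = (-1/87 + ((-2/6 + 5*2) + 10))² = (-1/87 + ((-2*⅙ + 10) + 10))² = (-1/87 + ((-⅓ + 10) + 10))² = (-1/87 + (29/3 + 10))² = (-1/87 + 59/3)² = (570/29)² = 324900/841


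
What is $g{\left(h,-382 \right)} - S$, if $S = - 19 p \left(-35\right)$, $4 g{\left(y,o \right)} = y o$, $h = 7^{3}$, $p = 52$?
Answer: $- \frac{134673}{2} \approx -67337.0$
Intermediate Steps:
$h = 343$
$g{\left(y,o \right)} = \frac{o y}{4}$ ($g{\left(y,o \right)} = \frac{y o}{4} = \frac{o y}{4}$)
$S = 34580$ ($S = \left(-19\right) 52 \left(-35\right) = \left(-988\right) \left(-35\right) = 34580$)
$g{\left(h,-382 \right)} - S = \frac{1}{4} \left(-382\right) 343 - 34580 = - \frac{65513}{2} - 34580 = - \frac{134673}{2}$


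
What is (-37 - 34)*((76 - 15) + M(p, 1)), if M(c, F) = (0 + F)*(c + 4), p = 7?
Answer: -5112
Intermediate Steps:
M(c, F) = F*(4 + c)
(-37 - 34)*((76 - 15) + M(p, 1)) = (-37 - 34)*((76 - 15) + 1*(4 + 7)) = -71*(61 + 1*11) = -71*(61 + 11) = -71*72 = -5112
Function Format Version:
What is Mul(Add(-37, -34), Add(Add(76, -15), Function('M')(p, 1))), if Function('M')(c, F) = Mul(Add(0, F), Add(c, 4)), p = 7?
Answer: -5112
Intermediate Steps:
Function('M')(c, F) = Mul(F, Add(4, c))
Mul(Add(-37, -34), Add(Add(76, -15), Function('M')(p, 1))) = Mul(Add(-37, -34), Add(Add(76, -15), Mul(1, Add(4, 7)))) = Mul(-71, Add(61, Mul(1, 11))) = Mul(-71, Add(61, 11)) = Mul(-71, 72) = -5112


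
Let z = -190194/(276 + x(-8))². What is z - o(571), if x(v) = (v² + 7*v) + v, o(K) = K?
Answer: -7281115/12696 ≈ -573.50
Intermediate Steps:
x(v) = v² + 8*v
z = -31699/12696 (z = -190194/(276 - 8*(8 - 8))² = -190194/(276 - 8*0)² = -190194/(276 + 0)² = -190194/(276²) = -190194/76176 = -190194*1/76176 = -31699/12696 ≈ -2.4968)
z - o(571) = -31699/12696 - 1*571 = -31699/12696 - 571 = -7281115/12696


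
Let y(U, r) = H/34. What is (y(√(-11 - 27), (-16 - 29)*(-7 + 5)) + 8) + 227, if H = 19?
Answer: 8009/34 ≈ 235.56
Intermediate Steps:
y(U, r) = 19/34
(y(√(-11 - 27), (-16 - 29)*(-7 + 5)) + 8) + 227 = (19/34 + 8) + 227 = 291/34 + 227 = 8009/34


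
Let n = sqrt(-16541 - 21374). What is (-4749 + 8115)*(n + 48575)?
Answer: 163503450 + 3366*I*sqrt(37915) ≈ 1.635e+8 + 6.5542e+5*I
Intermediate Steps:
n = I*sqrt(37915) (n = sqrt(-37915) = I*sqrt(37915) ≈ 194.72*I)
(-4749 + 8115)*(n + 48575) = (-4749 + 8115)*(I*sqrt(37915) + 48575) = 3366*(48575 + I*sqrt(37915)) = 163503450 + 3366*I*sqrt(37915)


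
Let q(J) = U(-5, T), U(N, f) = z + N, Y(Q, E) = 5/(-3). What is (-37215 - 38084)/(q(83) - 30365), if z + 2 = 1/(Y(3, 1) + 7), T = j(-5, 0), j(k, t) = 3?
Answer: 1204784/485949 ≈ 2.4792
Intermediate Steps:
Y(Q, E) = -5/3 (Y(Q, E) = 5*(-⅓) = -5/3)
T = 3
z = -29/16 (z = -2 + 1/(-5/3 + 7) = -2 + 1/(16/3) = -2 + 3/16 = -29/16 ≈ -1.8125)
U(N, f) = -29/16 + N
q(J) = -109/16 (q(J) = -29/16 - 5 = -109/16)
(-37215 - 38084)/(q(83) - 30365) = (-37215 - 38084)/(-109/16 - 30365) = -75299/(-485949/16) = -75299*(-16/485949) = 1204784/485949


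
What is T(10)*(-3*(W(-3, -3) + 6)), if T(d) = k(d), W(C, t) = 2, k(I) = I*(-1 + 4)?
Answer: -720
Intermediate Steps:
k(I) = 3*I (k(I) = I*3 = 3*I)
T(d) = 3*d
T(10)*(-3*(W(-3, -3) + 6)) = (3*10)*(-3*(2 + 6)) = 30*(-3*8) = 30*(-24) = -720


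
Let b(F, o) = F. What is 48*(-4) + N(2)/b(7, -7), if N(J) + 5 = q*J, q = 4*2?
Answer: -1333/7 ≈ -190.43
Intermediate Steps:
q = 8
N(J) = -5 + 8*J
48*(-4) + N(2)/b(7, -7) = 48*(-4) + (-5 + 8*2)/7 = -192 + (-5 + 16)*(⅐) = -192 + 11*(⅐) = -192 + 11/7 = -1333/7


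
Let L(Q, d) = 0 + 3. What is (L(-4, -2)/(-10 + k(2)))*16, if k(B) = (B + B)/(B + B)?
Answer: -16/3 ≈ -5.3333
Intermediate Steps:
L(Q, d) = 3
k(B) = 1 (k(B) = (2*B)/((2*B)) = (2*B)*(1/(2*B)) = 1)
(L(-4, -2)/(-10 + k(2)))*16 = (3/(-10 + 1))*16 = (3/(-9))*16 = (3*(-⅑))*16 = -⅓*16 = -16/3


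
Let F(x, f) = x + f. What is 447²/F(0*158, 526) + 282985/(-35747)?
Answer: 6993722213/18802922 ≈ 371.95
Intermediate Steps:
F(x, f) = f + x
447²/F(0*158, 526) + 282985/(-35747) = 447²/(526 + 0*158) + 282985/(-35747) = 199809/(526 + 0) + 282985*(-1/35747) = 199809/526 - 282985/35747 = 6993722213/18802922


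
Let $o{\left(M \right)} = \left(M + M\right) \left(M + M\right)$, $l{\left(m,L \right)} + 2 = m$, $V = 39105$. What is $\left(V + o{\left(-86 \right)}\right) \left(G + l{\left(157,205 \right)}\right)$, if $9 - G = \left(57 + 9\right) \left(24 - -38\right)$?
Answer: $-269810392$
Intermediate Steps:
$l{\left(m,L \right)} = -2 + m$
$o{\left(M \right)} = 4 M^{2}$ ($o{\left(M \right)} = 2 M 2 M = 4 M^{2}$)
$G = -4083$ ($G = 9 - \left(57 + 9\right) \left(24 - -38\right) = 9 - 66 \left(24 + 38\right) = 9 - 66 \cdot 62 = 9 - 4092 = -4083$)
$\left(V + o{\left(-86 \right)}\right) \left(G + l{\left(157,205 \right)}\right) = \left(39105 + 4 \left(-86\right)^{2}\right) \left(-4083 + \left(-2 + 157\right)\right) = \left(39105 + 4 \cdot 7396\right) \left(-4083 + 155\right) = \left(39105 + 29584\right) \left(-3928\right) = 68689 \left(-3928\right) = -269810392$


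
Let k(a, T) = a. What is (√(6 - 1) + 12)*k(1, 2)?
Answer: 12 + √5 ≈ 14.236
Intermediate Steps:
(√(6 - 1) + 12)*k(1, 2) = (√(6 - 1) + 12)*1 = (√5 + 12)*1 = (12 + √5)*1 = 12 + √5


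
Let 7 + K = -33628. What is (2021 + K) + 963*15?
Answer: -17169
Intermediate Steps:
K = -33635 (K = -7 - 33628 = -33635)
(2021 + K) + 963*15 = (2021 - 33635) + 963*15 = -31614 + 14445 = -17169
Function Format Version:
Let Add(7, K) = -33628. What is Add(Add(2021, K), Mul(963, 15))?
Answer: -17169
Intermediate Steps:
K = -33635 (K = Add(-7, -33628) = -33635)
Add(Add(2021, K), Mul(963, 15)) = Add(Add(2021, -33635), Mul(963, 15)) = Add(-31614, 14445) = -17169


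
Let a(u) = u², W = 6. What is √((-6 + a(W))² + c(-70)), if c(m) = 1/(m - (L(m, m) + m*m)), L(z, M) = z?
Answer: √4409999/70 ≈ 30.000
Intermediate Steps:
c(m) = -1/m² (c(m) = 1/(m - (m + m*m)) = 1/(m - (m + m²)) = 1/(m + (-m - m²)) = 1/(-m²) = -1/m²)
√((-6 + a(W))² + c(-70)) = √((-6 + 6²)² - 1/(-70)²) = √((-6 + 36)² - 1*1/4900) = √(30² - 1/4900) = √(900 - 1/4900) = √(4409999/4900) = √4409999/70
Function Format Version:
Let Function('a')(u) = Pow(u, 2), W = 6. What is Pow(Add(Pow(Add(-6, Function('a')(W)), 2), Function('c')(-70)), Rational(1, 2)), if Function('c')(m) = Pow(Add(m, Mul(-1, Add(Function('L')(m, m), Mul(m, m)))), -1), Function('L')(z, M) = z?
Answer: Mul(Rational(1, 70), Pow(4409999, Rational(1, 2))) ≈ 30.000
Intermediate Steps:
Function('c')(m) = Mul(-1, Pow(m, -2)) (Function('c')(m) = Pow(Add(m, Mul(-1, Add(m, Mul(m, m)))), -1) = Pow(Add(m, Mul(-1, Add(m, Pow(m, 2)))), -1) = Pow(Add(m, Add(Mul(-1, m), Mul(-1, Pow(m, 2)))), -1) = Pow(Mul(-1, Pow(m, 2)), -1) = Mul(-1, Pow(m, -2)))
Pow(Add(Pow(Add(-6, Function('a')(W)), 2), Function('c')(-70)), Rational(1, 2)) = Pow(Add(Pow(Add(-6, Pow(6, 2)), 2), Mul(-1, Pow(-70, -2))), Rational(1, 2)) = Pow(Add(Pow(Add(-6, 36), 2), Mul(-1, Rational(1, 4900))), Rational(1, 2)) = Pow(Add(Pow(30, 2), Rational(-1, 4900)), Rational(1, 2)) = Pow(Add(900, Rational(-1, 4900)), Rational(1, 2)) = Pow(Rational(4409999, 4900), Rational(1, 2)) = Mul(Rational(1, 70), Pow(4409999, Rational(1, 2)))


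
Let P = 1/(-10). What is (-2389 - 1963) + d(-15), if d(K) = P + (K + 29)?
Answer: -43381/10 ≈ -4338.1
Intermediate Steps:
P = -⅒ ≈ -0.10000
d(K) = 289/10 + K (d(K) = -⅒ + (K + 29) = -⅒ + (29 + K) = 289/10 + K)
(-2389 - 1963) + d(-15) = (-2389 - 1963) + (289/10 - 15) = -4352 + 139/10 = -43381/10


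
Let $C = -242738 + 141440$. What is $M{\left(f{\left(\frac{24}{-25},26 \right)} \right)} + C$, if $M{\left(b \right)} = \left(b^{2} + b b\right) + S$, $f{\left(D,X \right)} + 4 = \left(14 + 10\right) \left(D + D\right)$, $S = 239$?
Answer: $- \frac{60026867}{625} \approx -96043.0$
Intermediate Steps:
$f{\left(D,X \right)} = -4 + 48 D$ ($f{\left(D,X \right)} = -4 + \left(14 + 10\right) \left(D + D\right) = -4 + 24 \cdot 2 D = -4 + 48 D$)
$M{\left(b \right)} = 239 + 2 b^{2}$ ($M{\left(b \right)} = \left(b^{2} + b b\right) + 239 = \left(b^{2} + b^{2}\right) + 239 = 2 b^{2} + 239 = 239 + 2 b^{2}$)
$C = -101298$
$M{\left(f{\left(\frac{24}{-25},26 \right)} \right)} + C = \left(239 + 2 \left(-4 + 48 \frac{24}{-25}\right)^{2}\right) - 101298 = \left(239 + 2 \left(-4 + 48 \cdot 24 \left(- \frac{1}{25}\right)\right)^{2}\right) - 101298 = \left(239 + 2 \left(-4 + 48 \left(- \frac{24}{25}\right)\right)^{2}\right) - 101298 = \left(239 + 2 \left(-4 - \frac{1152}{25}\right)^{2}\right) - 101298 = \left(239 + 2 \left(- \frac{1252}{25}\right)^{2}\right) - 101298 = \left(239 + 2 \cdot \frac{1567504}{625}\right) - 101298 = \left(239 + \frac{3135008}{625}\right) - 101298 = \frac{3284383}{625} - 101298 = - \frac{60026867}{625}$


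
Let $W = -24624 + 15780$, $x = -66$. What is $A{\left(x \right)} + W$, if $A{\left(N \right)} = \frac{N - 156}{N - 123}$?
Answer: $- \frac{557098}{63} \approx -8842.8$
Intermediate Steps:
$A{\left(N \right)} = \frac{-156 + N}{-123 + N}$
$W = -8844$
$A{\left(x \right)} + W = \frac{-156 - 66}{-123 - 66} - 8844 = \frac{1}{-189} \left(-222\right) - 8844 = \left(- \frac{1}{189}\right) \left(-222\right) - 8844 = \frac{74}{63} - 8844 = - \frac{557098}{63}$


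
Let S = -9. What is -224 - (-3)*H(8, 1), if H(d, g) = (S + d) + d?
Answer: -203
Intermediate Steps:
H(d, g) = -9 + 2*d (H(d, g) = (-9 + d) + d = -9 + 2*d)
-224 - (-3)*H(8, 1) = -224 - (-3)*(-9 + 2*8) = -224 - (-3)*(-9 + 16) = -224 - (-3)*7 = -224 - 1*(-21) = -224 + 21 = -203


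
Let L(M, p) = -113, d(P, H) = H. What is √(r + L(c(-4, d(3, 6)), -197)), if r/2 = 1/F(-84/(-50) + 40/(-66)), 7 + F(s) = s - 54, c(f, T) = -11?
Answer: I*√276277837823/49439 ≈ 10.632*I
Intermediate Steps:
F(s) = -61 + s (F(s) = -7 + (s - 54) = -7 + (-54 + s) = -61 + s)
r = -1650/49439 (r = 2/(-61 + (-84/(-50) + 40/(-66))) = 2/(-61 + (-84*(-1/50) + 40*(-1/66))) = 2/(-61 + (42/25 - 20/33)) = 2/(-61 + 886/825) = 2/(-49439/825) = 2*(-825/49439) = -1650/49439 ≈ -0.033374)
√(r + L(c(-4, d(3, 6)), -197)) = √(-1650/49439 - 113) = √(-5588257/49439) = I*√276277837823/49439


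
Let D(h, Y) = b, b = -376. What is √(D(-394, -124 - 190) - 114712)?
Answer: 4*I*√7193 ≈ 339.25*I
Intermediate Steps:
D(h, Y) = -376
√(D(-394, -124 - 190) - 114712) = √(-376 - 114712) = √(-115088) = 4*I*√7193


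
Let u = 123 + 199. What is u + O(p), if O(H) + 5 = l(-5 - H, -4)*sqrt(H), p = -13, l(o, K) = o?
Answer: 317 + 8*I*sqrt(13) ≈ 317.0 + 28.844*I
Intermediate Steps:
O(H) = -5 + sqrt(H)*(-5 - H) (O(H) = -5 + (-5 - H)*sqrt(H) = -5 + sqrt(H)*(-5 - H))
u = 322
u + O(p) = 322 + (-5 - sqrt(-13)*(5 - 13)) = 322 + (-5 - 1*I*sqrt(13)*(-8)) = 322 + (-5 + 8*I*sqrt(13)) = 317 + 8*I*sqrt(13)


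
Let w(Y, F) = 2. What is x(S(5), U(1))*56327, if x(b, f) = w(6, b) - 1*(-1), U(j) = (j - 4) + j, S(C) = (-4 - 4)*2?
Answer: 168981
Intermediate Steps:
S(C) = -16 (S(C) = -8*2 = -16)
U(j) = -4 + 2*j (U(j) = (-4 + j) + j = -4 + 2*j)
x(b, f) = 3 (x(b, f) = 2 - 1*(-1) = 2 + 1 = 3)
x(S(5), U(1))*56327 = 3*56327 = 168981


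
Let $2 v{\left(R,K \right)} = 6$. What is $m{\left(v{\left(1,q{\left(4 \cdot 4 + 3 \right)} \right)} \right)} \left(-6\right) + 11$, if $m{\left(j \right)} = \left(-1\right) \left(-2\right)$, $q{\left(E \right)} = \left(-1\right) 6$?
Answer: $-1$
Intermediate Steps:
$q{\left(E \right)} = -6$
$v{\left(R,K \right)} = 3$ ($v{\left(R,K \right)} = \frac{1}{2} \cdot 6 = 3$)
$m{\left(j \right)} = 2$
$m{\left(v{\left(1,q{\left(4 \cdot 4 + 3 \right)} \right)} \right)} \left(-6\right) + 11 = 2 \left(-6\right) + 11 = -12 + 11 = -1$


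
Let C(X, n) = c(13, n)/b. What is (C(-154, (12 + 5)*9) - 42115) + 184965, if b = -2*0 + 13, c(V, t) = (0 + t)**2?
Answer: 1880459/13 ≈ 1.4465e+5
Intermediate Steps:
c(V, t) = t**2
b = 13 (b = 0 + 13 = 13)
C(X, n) = n**2/13
(C(-154, (12 + 5)*9) - 42115) + 184965 = (((12 + 5)*9)**2/13 - 42115) + 184965 = ((17*9)**2/13 - 42115) + 184965 = ((1/13)*153**2 - 42115) + 184965 = ((1/13)*23409 - 42115) + 184965 = (23409/13 - 42115) + 184965 = -524086/13 + 184965 = 1880459/13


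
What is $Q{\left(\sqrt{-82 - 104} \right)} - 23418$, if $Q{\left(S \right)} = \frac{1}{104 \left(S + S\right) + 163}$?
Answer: $\frac{- 4870944 \sqrt{186} + 3817133 i}{- 163 i + 208 \sqrt{186}} \approx -23418.0 - 0.00035095 i$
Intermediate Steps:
$Q{\left(S \right)} = \frac{1}{163 + 208 S}$ ($Q{\left(S \right)} = \frac{1}{104 \cdot 2 S + 163} = \frac{1}{208 S + 163} = \frac{1}{163 + 208 S}$)
$Q{\left(\sqrt{-82 - 104} \right)} - 23418 = \frac{1}{163 + 208 \sqrt{-82 - 104}} - 23418 = \frac{1}{163 + 208 \sqrt{-186}} - 23418 = \frac{1}{163 + 208 i \sqrt{186}} - 23418 = -23418 + \frac{1}{163 + 208 i \sqrt{186}}$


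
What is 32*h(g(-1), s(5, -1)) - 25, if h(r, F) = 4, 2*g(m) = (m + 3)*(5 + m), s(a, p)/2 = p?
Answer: 103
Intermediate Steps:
s(a, p) = 2*p
g(m) = (3 + m)*(5 + m)/2 (g(m) = ((m + 3)*(5 + m))/2 = ((3 + m)*(5 + m))/2 = (3 + m)*(5 + m)/2)
32*h(g(-1), s(5, -1)) - 25 = 32*4 - 25 = 128 - 25 = 103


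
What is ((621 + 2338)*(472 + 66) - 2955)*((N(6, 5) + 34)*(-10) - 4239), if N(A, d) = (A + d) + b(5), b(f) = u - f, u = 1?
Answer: -7387200563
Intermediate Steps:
b(f) = 1 - f
N(A, d) = -4 + A + d (N(A, d) = (A + d) + (1 - 1*5) = (A + d) + (1 - 5) = (A + d) - 4 = -4 + A + d)
((621 + 2338)*(472 + 66) - 2955)*((N(6, 5) + 34)*(-10) - 4239) = ((621 + 2338)*(472 + 66) - 2955)*(((-4 + 6 + 5) + 34)*(-10) - 4239) = (2959*538 - 2955)*((7 + 34)*(-10) - 4239) = (1591942 - 2955)*(41*(-10) - 4239) = 1588987*(-410 - 4239) = 1588987*(-4649) = -7387200563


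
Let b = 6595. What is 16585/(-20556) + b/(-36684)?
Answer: -1722155/1745547 ≈ -0.98660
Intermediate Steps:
16585/(-20556) + b/(-36684) = 16585/(-20556) + 6595/(-36684) = 16585*(-1/20556) + 6595*(-1/36684) = -16585/20556 - 6595/36684 = -1722155/1745547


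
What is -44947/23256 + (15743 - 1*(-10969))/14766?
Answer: -7078855/57233016 ≈ -0.12368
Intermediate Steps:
-44947/23256 + (15743 - 1*(-10969))/14766 = -44947*1/23256 + (15743 + 10969)*(1/14766) = -44947/23256 + 26712*(1/14766) = -44947/23256 + 4452/2461 = -7078855/57233016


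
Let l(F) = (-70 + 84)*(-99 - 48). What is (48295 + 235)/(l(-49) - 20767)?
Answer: -9706/4565 ≈ -2.1262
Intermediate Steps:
l(F) = -2058 (l(F) = 14*(-147) = -2058)
(48295 + 235)/(l(-49) - 20767) = (48295 + 235)/(-2058 - 20767) = 48530/(-22825) = 48530*(-1/22825) = -9706/4565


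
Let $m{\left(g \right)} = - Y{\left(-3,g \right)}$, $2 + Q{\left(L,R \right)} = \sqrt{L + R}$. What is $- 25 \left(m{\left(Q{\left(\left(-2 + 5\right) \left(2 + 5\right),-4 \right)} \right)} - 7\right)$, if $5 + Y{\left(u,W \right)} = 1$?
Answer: $75$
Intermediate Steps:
$Y{\left(u,W \right)} = -4$ ($Y{\left(u,W \right)} = -5 + 1 = -4$)
$Q{\left(L,R \right)} = -2 + \sqrt{L + R}$
$m{\left(g \right)} = 4$ ($m{\left(g \right)} = \left(-1\right) \left(-4\right) = 4$)
$- 25 \left(m{\left(Q{\left(\left(-2 + 5\right) \left(2 + 5\right),-4 \right)} \right)} - 7\right) = - 25 \left(4 - 7\right) = \left(-25\right) \left(-3\right) = 75$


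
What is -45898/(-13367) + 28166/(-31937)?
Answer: 1089349504/426901879 ≈ 2.5518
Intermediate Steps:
-45898/(-13367) + 28166/(-31937) = -45898*(-1/13367) + 28166*(-1/31937) = 45898/13367 - 28166/31937 = 1089349504/426901879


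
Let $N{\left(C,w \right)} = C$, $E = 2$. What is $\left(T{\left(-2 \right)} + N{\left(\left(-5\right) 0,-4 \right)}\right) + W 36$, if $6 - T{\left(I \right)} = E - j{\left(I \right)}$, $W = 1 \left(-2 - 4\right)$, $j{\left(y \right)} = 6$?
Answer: $-206$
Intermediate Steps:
$W = -6$ ($W = 1 \left(-6\right) = -6$)
$T{\left(I \right)} = 10$ ($T{\left(I \right)} = 6 - \left(2 - 6\right) = 6 - -4 = 6 + 4 = 10$)
$\left(T{\left(-2 \right)} + N{\left(\left(-5\right) 0,-4 \right)}\right) + W 36 = \left(10 - 0\right) - 216 = \left(10 + 0\right) - 216 = 10 - 216 = -206$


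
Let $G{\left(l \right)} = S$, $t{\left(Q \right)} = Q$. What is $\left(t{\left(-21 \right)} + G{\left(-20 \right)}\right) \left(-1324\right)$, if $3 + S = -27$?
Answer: $67524$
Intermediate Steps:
$S = -30$ ($S = -3 - 27 = -30$)
$G{\left(l \right)} = -30$
$\left(t{\left(-21 \right)} + G{\left(-20 \right)}\right) \left(-1324\right) = \left(-21 - 30\right) \left(-1324\right) = \left(-51\right) \left(-1324\right) = 67524$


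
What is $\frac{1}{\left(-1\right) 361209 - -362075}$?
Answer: $\frac{1}{866} \approx 0.0011547$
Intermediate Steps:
$\frac{1}{\left(-1\right) 361209 - -362075} = \frac{1}{-361209 + 362075} = \frac{1}{866}$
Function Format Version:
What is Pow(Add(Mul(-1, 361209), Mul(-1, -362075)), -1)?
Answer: Rational(1, 866) ≈ 0.0011547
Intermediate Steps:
Pow(Add(Mul(-1, 361209), Mul(-1, -362075)), -1) = Pow(Add(-361209, 362075), -1) = Pow(866, -1) = Rational(1, 866)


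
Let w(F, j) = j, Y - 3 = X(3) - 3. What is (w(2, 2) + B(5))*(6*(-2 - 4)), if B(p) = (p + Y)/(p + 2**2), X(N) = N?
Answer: -104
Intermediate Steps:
Y = 3 (Y = 3 + (3 - 3) = 3 + 0 = 3)
B(p) = (3 + p)/(4 + p) (B(p) = (p + 3)/(p + 2**2) = (3 + p)/(p + 4) = (3 + p)/(4 + p))
(w(2, 2) + B(5))*(6*(-2 - 4)) = (2 + (3 + 5)/(4 + 5))*(6*(-2 - 4)) = (2 + 8/9)*(6*(-6)) = (2 + (1/9)*8)*(-36) = (2 + 8/9)*(-36) = (26/9)*(-36) = -104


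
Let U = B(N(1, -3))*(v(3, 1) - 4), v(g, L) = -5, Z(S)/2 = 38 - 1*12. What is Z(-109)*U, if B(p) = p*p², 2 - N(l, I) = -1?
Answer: -12636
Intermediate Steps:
Z(S) = 52 (Z(S) = 2*(38 - 1*12) = 2*(38 - 12) = 2*26 = 52)
N(l, I) = 3 (N(l, I) = 2 - 1*(-1) = 2 + 1 = 3)
B(p) = p³
U = -243 (U = 3³*(-5 - 4) = 27*(-9) = -243)
Z(-109)*U = 52*(-243) = -12636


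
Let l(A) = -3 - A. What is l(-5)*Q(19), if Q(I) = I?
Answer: 38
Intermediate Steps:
l(-5)*Q(19) = (-3 - 1*(-5))*19 = (-3 + 5)*19 = 2*19 = 38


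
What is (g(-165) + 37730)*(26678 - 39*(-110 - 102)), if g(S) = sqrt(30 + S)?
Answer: 1318512580 + 104838*I*sqrt(15) ≈ 1.3185e+9 + 4.0604e+5*I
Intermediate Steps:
(g(-165) + 37730)*(26678 - 39*(-110 - 102)) = (sqrt(30 - 165) + 37730)*(26678 - 39*(-110 - 102)) = (sqrt(-135) + 37730)*(26678 - 39*(-212)) = (3*I*sqrt(15) + 37730)*(26678 + 8268) = (37730 + 3*I*sqrt(15))*34946 = 1318512580 + 104838*I*sqrt(15)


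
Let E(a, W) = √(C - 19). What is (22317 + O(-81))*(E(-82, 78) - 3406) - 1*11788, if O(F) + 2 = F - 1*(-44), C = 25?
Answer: -75890656 + 22278*√6 ≈ -7.5836e+7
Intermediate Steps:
O(F) = 42 + F (O(F) = -2 + (F - 1*(-44)) = -2 + (F + 44) = -2 + (44 + F) = 42 + F)
E(a, W) = √6 (E(a, W) = √(25 - 19) = √6)
(22317 + O(-81))*(E(-82, 78) - 3406) - 1*11788 = (22317 + (42 - 81))*(√6 - 3406) - 1*11788 = (22317 - 39)*(-3406 + √6) - 11788 = 22278*(-3406 + √6) - 11788 = (-75878868 + 22278*√6) - 11788 = -75890656 + 22278*√6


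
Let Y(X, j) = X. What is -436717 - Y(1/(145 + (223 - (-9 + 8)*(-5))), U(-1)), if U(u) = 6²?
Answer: -158528272/363 ≈ -4.3672e+5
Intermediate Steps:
U(u) = 36
-436717 - Y(1/(145 + (223 - (-9 + 8)*(-5))), U(-1)) = -436717 - 1/(145 + (223 - (-9 + 8)*(-5))) = -436717 - 1/(145 + (223 - (-1)*(-5))) = -436717 - 1/(145 + (223 - 1*5)) = -436717 - 1/(145 + (223 - 5)) = -436717 - 1/(145 + 218) = -436717 - 1/363 = -158528272/363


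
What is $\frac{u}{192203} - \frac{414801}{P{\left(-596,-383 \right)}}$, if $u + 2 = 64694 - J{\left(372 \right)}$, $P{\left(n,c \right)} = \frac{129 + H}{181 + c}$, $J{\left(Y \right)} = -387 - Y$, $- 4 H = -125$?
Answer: $\frac{64418647209315}{123202123} \approx 5.2287 \cdot 10^{5}$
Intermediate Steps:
$H = \frac{125}{4}$ ($H = \left(- \frac{1}{4}\right) \left(-125\right) = \frac{125}{4} \approx 31.25$)
$P{\left(n,c \right)} = \frac{641}{4 \left(181 + c\right)}$ ($P{\left(n,c \right)} = \frac{129 + \frac{125}{4}}{181 + c} = \frac{641}{4 \left(181 + c\right)}$)
$u = 65451$ ($u = -2 + \left(64694 - \left(-387 - 372\right)\right) = -2 + \left(64694 - -759\right) = -2 + \left(64694 + 759\right) = -2 + 65453 = 65451$)
$\frac{u}{192203} - \frac{414801}{P{\left(-596,-383 \right)}} = \frac{65451}{192203} - \frac{414801}{\frac{641}{4} \frac{1}{181 - 383}} = 65451 \cdot \frac{1}{192203} - \frac{414801}{\frac{641}{4} \frac{1}{-202}} = \frac{65451}{192203} - \frac{414801}{\frac{641}{4} \left(- \frac{1}{202}\right)} = \frac{65451}{192203} - \frac{414801}{- \frac{641}{808}} = \frac{65451}{192203} - - \frac{335159208}{641} = \frac{65451}{192203} + \frac{335159208}{641} = \frac{64418647209315}{123202123}$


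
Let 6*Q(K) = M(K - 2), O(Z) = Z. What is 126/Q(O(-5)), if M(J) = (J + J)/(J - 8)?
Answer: 810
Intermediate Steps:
M(J) = 2*J/(-8 + J) (M(J) = (2*J)/(-8 + J) = 2*J/(-8 + J))
Q(K) = (-2 + K)/(3*(-10 + K)) (Q(K) = (2*(K - 2)/(-8 + (K - 2)))/6 = (2*(-2 + K)/(-8 + (-2 + K)))/6 = (2*(-2 + K)/(-10 + K))/6 = (-2 + K)/(3*(-10 + K)))
126/Q(O(-5)) = 126/(((-2 - 5)/(3*(-10 - 5)))) = 126/(((1/3)*(-7)/(-15))) = 126/(((1/3)*(-1/15)*(-7))) = 126/(7/45) = 126*(45/7) = 810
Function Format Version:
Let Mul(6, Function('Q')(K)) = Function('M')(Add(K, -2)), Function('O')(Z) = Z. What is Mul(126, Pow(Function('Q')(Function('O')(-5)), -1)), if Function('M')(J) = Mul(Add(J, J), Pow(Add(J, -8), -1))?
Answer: 810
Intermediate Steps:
Function('M')(J) = Mul(2, J, Pow(Add(-8, J), -1)) (Function('M')(J) = Mul(Mul(2, J), Pow(Add(-8, J), -1)) = Mul(2, J, Pow(Add(-8, J), -1)))
Function('Q')(K) = Mul(Rational(1, 3), Pow(Add(-10, K), -1), Add(-2, K)) (Function('Q')(K) = Mul(Rational(1, 6), Mul(2, Add(K, -2), Pow(Add(-8, Add(K, -2)), -1))) = Mul(Rational(1, 6), Mul(2, Add(-2, K), Pow(Add(-8, Add(-2, K)), -1))) = Mul(Rational(1, 6), Mul(2, Add(-2, K), Pow(Add(-10, K), -1))) = Mul(Rational(1, 6), Mul(2, Pow(Add(-10, K), -1), Add(-2, K))) = Mul(Rational(1, 3), Pow(Add(-10, K), -1), Add(-2, K)))
Mul(126, Pow(Function('Q')(Function('O')(-5)), -1)) = Mul(126, Pow(Mul(Rational(1, 3), Pow(Add(-10, -5), -1), Add(-2, -5)), -1)) = Mul(126, Pow(Mul(Rational(1, 3), Pow(-15, -1), -7), -1)) = Mul(126, Pow(Mul(Rational(1, 3), Rational(-1, 15), -7), -1)) = Mul(126, Pow(Rational(7, 45), -1)) = Mul(126, Rational(45, 7)) = 810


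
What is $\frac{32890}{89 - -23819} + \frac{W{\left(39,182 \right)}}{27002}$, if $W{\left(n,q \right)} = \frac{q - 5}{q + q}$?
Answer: $\frac{80817773909}{58746307256} \approx 1.3757$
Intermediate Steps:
$W{\left(n,q \right)} = \frac{-5 + q}{2 q}$
$\frac{32890}{89 - -23819} + \frac{W{\left(39,182 \right)}}{27002} = \frac{32890}{89 - -23819} + \frac{\frac{1}{2} \cdot \frac{1}{182} \left(-5 + 182\right)}{27002} = \frac{32890}{89 + 23819} + \frac{1}{2} \cdot \frac{1}{182} \cdot 177 \cdot \frac{1}{27002} = \frac{32890}{23908} + \frac{177}{364} \cdot \frac{1}{27002} = 32890 \cdot \frac{1}{23908} + \frac{177}{9828728} = \frac{16445}{11954} + \frac{177}{9828728} = \frac{80817773909}{58746307256}$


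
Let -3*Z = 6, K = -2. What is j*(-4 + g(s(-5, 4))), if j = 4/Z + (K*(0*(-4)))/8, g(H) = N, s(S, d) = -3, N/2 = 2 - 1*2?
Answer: 8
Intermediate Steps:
N = 0 (N = 2*(2 - 1*2) = 2*(2 - 2) = 2*0 = 0)
Z = -2 (Z = -1/3*6 = -2)
g(H) = 0
j = -2 (j = 4/(-2) - 0*(-4)/8 = 4*(-1/2) - 2*0*(1/8) = -2 + 0*(1/8) = -2 + 0 = -2)
j*(-4 + g(s(-5, 4))) = -2*(-4 + 0) = -2*(-4) = 8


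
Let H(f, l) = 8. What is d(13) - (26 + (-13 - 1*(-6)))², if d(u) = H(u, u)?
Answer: -353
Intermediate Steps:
d(u) = 8
d(13) - (26 + (-13 - 1*(-6)))² = 8 - (26 + (-13 - 1*(-6)))² = 8 - (26 + (-13 + 6))² = 8 - (26 - 7)² = 8 - 1*19² = 8 - 1*361 = 8 - 361 = -353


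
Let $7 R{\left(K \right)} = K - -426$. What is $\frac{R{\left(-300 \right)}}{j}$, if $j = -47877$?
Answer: $- \frac{6}{15959} \approx -0.00037596$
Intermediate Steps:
$R{\left(K \right)} = \frac{426}{7} + \frac{K}{7}$ ($R{\left(K \right)} = \frac{K - -426}{7} = \frac{K + 426}{7} = \frac{426 + K}{7} = \frac{426}{7} + \frac{K}{7}$)
$\frac{R{\left(-300 \right)}}{j} = \frac{\frac{426}{7} + \frac{1}{7} \left(-300\right)}{-47877} = \left(\frac{426}{7} - \frac{300}{7}\right) \left(- \frac{1}{47877}\right) = 18 \left(- \frac{1}{47877}\right) = - \frac{6}{15959}$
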